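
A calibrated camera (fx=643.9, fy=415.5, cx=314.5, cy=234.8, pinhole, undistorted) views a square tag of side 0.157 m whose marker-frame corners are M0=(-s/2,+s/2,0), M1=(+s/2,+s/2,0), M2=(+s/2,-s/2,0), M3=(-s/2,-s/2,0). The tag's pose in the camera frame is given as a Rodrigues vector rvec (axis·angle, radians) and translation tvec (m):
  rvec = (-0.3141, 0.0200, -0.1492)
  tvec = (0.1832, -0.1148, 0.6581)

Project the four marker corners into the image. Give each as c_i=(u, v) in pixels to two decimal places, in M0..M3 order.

c0=(433.22, 215.60) c1=(590.75, 200.26) c2=(549.92, 112.87) c3=(403.56, 127.05)

Intrinsics K: fx=643.9, fy=415.5, cx=314.5, cy=234.8
Marker side s = 0.157 m; corners in marker frame (Z=0):
  M0 = (-0.0785, +0.0785, 0)
  M1 = (+0.0785, +0.0785, 0)
  M2 = (+0.0785, -0.0785, 0)
  M3 = (-0.0785, -0.0785, 0)
rvec = (-0.3141, 0.0200, -0.1492), |rvec| = θ = 0.34831 rad = 19.957°
Rodrigues: sinθ=0.34131, 1−cosθ=0.06005; R = I + sinθ·[k]× + (1−cosθ)·[k]×²:
    [+0.98878 +0.14309 +0.04279]
    [-0.14931 +0.94015 +0.30631]
    [+0.00360 -0.30926 +0.95097]
t = (0.1832, -0.1148, 0.6581) m
M0: Pc = R·M0+t = (+0.11681, -0.02928, +0.63354); u = 643.9·(+0.11681)/0.63354 + 314.5 = 433.2233, v = 415.5·(-0.02928)/0.63354 + 234.8 = 215.5988
M1: Pc = R·M1+t = (+0.27205, -0.05272, +0.63411); u = 643.9·(+0.27205)/0.63411 + 314.5 = 590.7546, v = 415.5·(-0.05272)/0.63411 + 234.8 = 200.2555
M2: Pc = R·M2+t = (+0.24959, -0.20032, +0.68266); u = 643.9·(+0.24959)/0.68266 + 314.5 = 549.9159, v = 415.5·(-0.20032)/0.68266 + 234.8 = 112.8739
M3: Pc = R·M3+t = (+0.09435, -0.17688, +0.68209); u = 643.9·(+0.09435)/0.68209 + 314.5 = 403.5646, v = 415.5·(-0.17688)/0.68209 + 234.8 = 127.0526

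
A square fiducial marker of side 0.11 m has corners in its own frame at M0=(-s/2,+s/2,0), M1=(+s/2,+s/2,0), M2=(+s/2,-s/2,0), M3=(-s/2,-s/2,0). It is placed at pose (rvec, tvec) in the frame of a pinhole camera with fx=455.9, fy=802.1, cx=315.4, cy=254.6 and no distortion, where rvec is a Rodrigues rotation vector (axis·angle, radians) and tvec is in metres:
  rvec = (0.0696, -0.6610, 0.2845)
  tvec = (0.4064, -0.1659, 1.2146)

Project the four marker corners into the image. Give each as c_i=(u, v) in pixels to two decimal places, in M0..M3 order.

c0=(450.50, 168.72) c1=(473.43, 190.24) c2=(484.40, 122.70) c3=(462.15, 97.37)

Intrinsics K: fx=455.9, fy=802.1, cx=315.4, cy=254.6
Marker side s = 0.11 m; corners in marker frame (Z=0):
  M0 = (-0.0550, +0.0550, 0)
  M1 = (+0.0550, +0.0550, 0)
  M2 = (+0.0550, -0.0550, 0)
  M3 = (-0.0550, -0.0550, 0)
rvec = (0.0696, -0.6610, 0.2845), |rvec| = θ = 0.72298 rad = 41.424°
Rodrigues: sinθ=0.66162, 1−cosθ=0.25017; R = I + sinθ·[k]× + (1−cosθ)·[k]×²:
    [+0.75215 -0.28237 -0.59542]
    [+0.23834 +0.95894 -0.15370]
    [+0.61438 -0.02631 +0.78857]
t = (0.4064, -0.1659, 1.2146) m
M0: Pc = R·M0+t = (+0.34950, -0.12627, +1.17936); u = 455.9·(+0.34950)/1.17936 + 315.4 = 450.5048, v = 802.1·(-0.12627)/1.17936 + 254.6 = 168.7244
M1: Pc = R·M1+t = (+0.43224, -0.10005, +1.24694); u = 455.9·(+0.43224)/1.24694 + 315.4 = 473.4322, v = 802.1·(-0.10005)/1.24694 + 254.6 = 190.2428
M2: Pc = R·M2+t = (+0.46330, -0.20553, +1.24984); u = 455.9·(+0.46330)/1.24984 + 315.4 = 484.3963, v = 802.1·(-0.20553)/1.24984 + 254.6 = 122.6962
M3: Pc = R·M3+t = (+0.38056, -0.23175, +1.18226); u = 455.9·(+0.38056)/1.18226 + 315.4 = 462.1518, v = 802.1·(-0.23175)/1.18226 + 254.6 = 97.3693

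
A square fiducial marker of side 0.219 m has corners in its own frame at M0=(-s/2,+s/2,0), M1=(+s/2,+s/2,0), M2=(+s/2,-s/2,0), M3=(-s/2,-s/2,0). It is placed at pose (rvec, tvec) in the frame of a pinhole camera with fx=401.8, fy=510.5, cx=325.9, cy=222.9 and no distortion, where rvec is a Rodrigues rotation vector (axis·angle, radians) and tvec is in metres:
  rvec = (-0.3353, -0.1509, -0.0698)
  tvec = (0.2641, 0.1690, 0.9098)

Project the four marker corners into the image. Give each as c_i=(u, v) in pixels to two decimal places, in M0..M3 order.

Intrinsics K: fx=401.8, fy=510.5, cx=325.9, cy=222.9
Marker side s = 0.219 m; corners in marker frame (Z=0):
  M0 = (-0.1095, +0.1095, 0)
  M1 = (+0.1095, +0.1095, 0)
  M2 = (+0.1095, -0.1095, 0)
  M3 = (-0.1095, -0.1095, 0)
rvec = (-0.3353, -0.1509, -0.0698), |rvec| = θ = 0.37426 rad = 21.443°
Rodrigues: sinθ=0.36558, 1−cosθ=0.06922; R = I + sinθ·[k]× + (1−cosθ)·[k]×²:
    [+0.98634 +0.09319 -0.13584]
    [-0.04318 +0.94203 +0.33273]
    [+0.15897 -0.32232 +0.93319]
t = (0.2641, 0.1690, 0.9098) m
M0: Pc = R·M0+t = (+0.16630, +0.27688, +0.85710); u = 401.8·(+0.16630)/0.85710 + 325.9 = 403.8598, v = 510.5·(+0.27688)/0.85710 + 222.9 = 387.8139
M1: Pc = R·M1+t = (+0.38231, +0.26742, +0.89191); u = 401.8·(+0.38231)/0.89191 + 325.9 = 498.1269, v = 510.5·(+0.26742)/0.89191 + 222.9 = 375.9646
M2: Pc = R·M2+t = (+0.36190, +0.06112, +0.96250); u = 401.8·(+0.36190)/0.96250 + 325.9 = 476.9767, v = 510.5·(+0.06112)/0.96250 + 222.9 = 255.3171
M3: Pc = R·M3+t = (+0.14589, +0.07058, +0.92769); u = 401.8·(+0.14589)/0.92769 + 325.9 = 389.0887, v = 510.5·(+0.07058)/0.92769 + 222.9 = 261.7372

c0=(403.86, 387.81) c1=(498.13, 375.96) c2=(476.98, 255.32) c3=(389.09, 261.74)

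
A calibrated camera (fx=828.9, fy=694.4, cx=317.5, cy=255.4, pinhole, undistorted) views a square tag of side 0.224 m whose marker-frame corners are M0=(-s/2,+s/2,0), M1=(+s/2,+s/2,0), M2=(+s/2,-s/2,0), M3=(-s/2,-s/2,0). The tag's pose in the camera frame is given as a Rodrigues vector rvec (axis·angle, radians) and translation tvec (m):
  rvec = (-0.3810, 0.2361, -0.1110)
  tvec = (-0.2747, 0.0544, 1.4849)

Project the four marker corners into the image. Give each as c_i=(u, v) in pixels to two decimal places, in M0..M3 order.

Intrinsics K: fx=828.9, fy=694.4, cx=317.5, cy=255.4
Marker side s = 0.224 m; corners in marker frame (Z=0):
  M0 = (-0.1120, +0.1120, 0)
  M1 = (+0.1120, +0.1120, 0)
  M2 = (+0.1120, -0.1120, 0)
  M3 = (-0.1120, -0.1120, 0)
rvec = (-0.3810, 0.2361, -0.1110), |rvec| = θ = 0.46176 rad = 26.457°
Rodrigues: sinθ=0.44553, 1−cosθ=0.10473; R = I + sinθ·[k]× + (1−cosθ)·[k]×²:
    [+0.96657 +0.06291 +0.24857]
    [-0.15128 +0.92265 +0.35473]
    [-0.20703 -0.38048 +0.90132]
t = (-0.2747, 0.0544, 1.4849) m
M0: Pc = R·M0+t = (-0.37591, +0.17468, +1.46547); u = 828.9·(-0.37591)/1.46547 + 317.5 = 104.8785, v = 694.4·(+0.17468)/1.46547 + 255.4 = 338.1704
M1: Pc = R·M1+t = (-0.15940, +0.14079, +1.41910); u = 828.9·(-0.15940)/1.41910 + 317.5 = 224.3952, v = 694.4·(+0.14079)/1.41910 + 255.4 = 324.2935
M2: Pc = R·M2+t = (-0.17349, -0.06588, +1.50433); u = 828.9·(-0.17349)/1.50433 + 317.5 = 221.9048, v = 694.4·(-0.06588)/1.50433 + 255.4 = 224.9896
M3: Pc = R·M3+t = (-0.39000, -0.03199, +1.55070); u = 828.9·(-0.39000)/1.55070 + 317.5 = 109.0312, v = 694.4·(-0.03199)/1.55070 + 255.4 = 241.0735

c0=(104.88, 338.17) c1=(224.40, 324.29) c2=(221.90, 224.99) c3=(109.03, 241.07)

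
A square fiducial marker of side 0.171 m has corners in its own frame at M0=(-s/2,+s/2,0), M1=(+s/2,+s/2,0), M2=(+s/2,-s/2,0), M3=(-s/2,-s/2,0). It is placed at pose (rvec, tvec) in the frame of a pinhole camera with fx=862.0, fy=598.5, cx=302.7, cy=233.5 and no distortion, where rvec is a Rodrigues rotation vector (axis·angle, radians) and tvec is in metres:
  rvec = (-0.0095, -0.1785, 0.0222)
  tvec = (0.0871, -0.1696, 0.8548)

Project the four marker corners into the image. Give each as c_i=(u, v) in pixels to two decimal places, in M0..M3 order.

c0=(303.90, 172.07) c1=(470.74, 176.91) c2=(473.96, 59.56) c3=(307.62, 50.49)

Intrinsics K: fx=862.0, fy=598.5, cx=302.7, cy=233.5
Marker side s = 0.171 m; corners in marker frame (Z=0):
  M0 = (-0.0855, +0.0855, 0)
  M1 = (+0.0855, +0.0855, 0)
  M2 = (+0.0855, -0.0855, 0)
  M3 = (-0.0855, -0.0855, 0)
rvec = (-0.0095, -0.1785, 0.0222), |rvec| = θ = 0.18013 rad = 10.320°
Rodrigues: sinθ=0.17915, 1−cosθ=0.01618; R = I + sinθ·[k]× + (1−cosθ)·[k]×²:
    [+0.98387 -0.02123 -0.17764]
    [+0.02293 +0.99971 +0.00747]
    [+0.17743 -0.01142 +0.98407]
t = (0.0871, -0.1696, 0.8548) m
M0: Pc = R·M0+t = (+0.00116, -0.08609, +0.83865); u = 862.0·(+0.00116)/0.83865 + 302.7 = 303.8963, v = 598.5·(-0.08609)/0.83865 + 233.5 = 172.0659
M1: Pc = R·M1+t = (+0.16941, -0.08216, +0.86899); u = 862.0·(+0.16941)/0.86899 + 302.7 = 470.7417, v = 598.5·(-0.08216)/0.86899 + 233.5 = 176.9109
M2: Pc = R·M2+t = (+0.17304, -0.25311, +0.87095); u = 862.0·(+0.17304)/0.87095 + 302.7 = 473.9585, v = 598.5·(-0.25311)/0.87095 + 233.5 = 59.5637
M3: Pc = R·M3+t = (+0.00479, -0.25704, +0.84061); u = 862.0·(+0.00479)/0.84061 + 302.7 = 307.6170, v = 598.5·(-0.25704)/0.84061 + 233.5 = 50.4945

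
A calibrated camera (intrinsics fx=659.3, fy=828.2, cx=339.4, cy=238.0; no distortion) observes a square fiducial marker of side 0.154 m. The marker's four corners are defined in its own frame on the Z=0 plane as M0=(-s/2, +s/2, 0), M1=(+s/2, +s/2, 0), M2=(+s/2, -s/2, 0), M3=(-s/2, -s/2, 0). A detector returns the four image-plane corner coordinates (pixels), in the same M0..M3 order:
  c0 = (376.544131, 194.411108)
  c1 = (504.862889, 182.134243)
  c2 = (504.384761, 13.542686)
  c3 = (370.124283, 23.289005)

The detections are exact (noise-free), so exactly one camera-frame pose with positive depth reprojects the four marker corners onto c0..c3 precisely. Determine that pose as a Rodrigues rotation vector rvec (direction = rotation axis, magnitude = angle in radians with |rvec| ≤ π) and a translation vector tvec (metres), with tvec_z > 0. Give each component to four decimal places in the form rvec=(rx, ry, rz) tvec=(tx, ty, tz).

rvec=(0.2194, -0.0963, -0.0701) tvec=(0.1152, -0.1216, 0.7580)

Intrinsics K: fx=659.3, fy=828.2, cx=339.4, cy=238.0
Marker side s = 0.154 m; corners in marker frame (Z=0):
  M0 = (-0.0770, +0.0770, 0)
  M1 = (+0.0770, +0.0770, 0)
  M2 = (+0.0770, -0.0770, 0)
  M3 = (-0.0770, -0.0770, 0)
Detected image corners:
  c0 = (376.544131, 194.411108) px
  c1 = (504.862889, 182.134243) px
  c2 = (504.384761, 13.542686) px
  c3 = (370.124283, 23.289005) px
Planar DLT: solve 8×8 A·h = b for H (H[2,2]=1):
  H  [+902.84200 +149.89576 +439.60193]
  H  [-59.74170 +1132.94966 +105.19718]
  H  [+0.11560 +0.29084 +1.00000]
B = K⁻¹H; ‖b₁‖=1.319192, ‖b₂‖=1.319192; λ = 2/(‖b₁‖+‖b₂‖) = 0.758040, sign → tz>0 ⇒ λ=+0.758040
r₁ = λ·B[:,0] = (+0.99295,-0.07986,+0.08763); r₂ = λ·B[:,1] = (+0.05885,+0.97362,+0.22047)
r₃ = r₁×r₂ = (-0.10292,-0.21375,+0.97145); SVD([r₁ r₂ r₃]) → R = UVᵀ:
  R  [+0.99295 +0.05885 -0.10292]
  R  [-0.07986 +0.97362 -0.21375]
  R  [+0.08763 +0.22047 +0.97145]
t = (+0.11521, -0.12155, +0.75804) m
tr R = 2.938015; θ = arccos((tr R − 1)/2) = 0.249615 rad = 14.302°
axis k = ((R−Rᵀ)₃₂, (R−Rᵀ)₁₃, (R−Rᵀ)₂₁) / (2 sinθ) = (+0.878879, -0.385675, -0.280761)
rvec = θ·k = (+0.219381, -0.096270, -0.070082)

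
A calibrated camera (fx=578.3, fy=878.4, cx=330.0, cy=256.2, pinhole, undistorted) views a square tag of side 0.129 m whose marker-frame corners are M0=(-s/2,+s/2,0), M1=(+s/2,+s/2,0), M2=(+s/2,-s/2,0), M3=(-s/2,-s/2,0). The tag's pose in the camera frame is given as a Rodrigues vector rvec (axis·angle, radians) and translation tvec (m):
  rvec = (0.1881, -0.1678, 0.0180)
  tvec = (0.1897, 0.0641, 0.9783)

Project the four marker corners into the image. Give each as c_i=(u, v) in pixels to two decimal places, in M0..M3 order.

c0=(403.19, 370.39) c1=(475.08, 368.16) c2=(481.17, 256.99) c3=(407.63, 256.76)

Intrinsics K: fx=578.3, fy=878.4, cx=330.0, cy=256.2
Marker side s = 0.129 m; corners in marker frame (Z=0):
  M0 = (-0.0645, +0.0645, 0)
  M1 = (+0.0645, +0.0645, 0)
  M2 = (+0.0645, -0.0645, 0)
  M3 = (-0.0645, -0.0645, 0)
rvec = (0.1881, -0.1678, 0.0180), |rvec| = θ = 0.25271 rad = 14.479°
Rodrigues: sinθ=0.25003, 1−cosθ=0.03176; R = I + sinθ·[k]× + (1−cosθ)·[k]×²:
    [+0.98584 -0.03351 -0.16434]
    [+0.00211 +0.98224 -0.18761]
    [+0.16770 +0.18460 +0.96840]
t = (0.1897, 0.0641, 0.9783) m
M0: Pc = R·M0+t = (+0.12395, +0.12732, +0.97939); u = 578.3·(+0.12395)/0.97939 + 330.0 = 403.1901, v = 878.4·(+0.12732)/0.97939 + 256.2 = 370.3900
M1: Pc = R·M1+t = (+0.25113, +0.12759, +1.00102); u = 578.3·(+0.25113)/1.00102 + 330.0 = 475.0772, v = 878.4·(+0.12759)/1.00102 + 256.2 = 368.1611
M2: Pc = R·M2+t = (+0.25545, +0.00088, +0.97721); u = 578.3·(+0.25545)/0.97721 + 330.0 = 481.1705, v = 878.4·(+0.00088)/0.97721 + 256.2 = 256.9924
M3: Pc = R·M3+t = (+0.12827, +0.00061, +0.95558); u = 578.3·(+0.12827)/0.95558 + 330.0 = 407.6299, v = 878.4·(+0.00061)/0.95558 + 256.2 = 256.7600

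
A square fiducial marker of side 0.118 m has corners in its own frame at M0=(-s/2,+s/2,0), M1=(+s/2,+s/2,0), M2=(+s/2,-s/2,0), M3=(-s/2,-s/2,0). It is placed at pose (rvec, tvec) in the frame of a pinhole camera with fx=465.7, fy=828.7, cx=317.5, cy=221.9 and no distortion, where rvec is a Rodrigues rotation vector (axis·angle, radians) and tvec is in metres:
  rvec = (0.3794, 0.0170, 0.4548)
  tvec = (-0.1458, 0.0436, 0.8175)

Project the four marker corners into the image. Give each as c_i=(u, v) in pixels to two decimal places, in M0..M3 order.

Intrinsics K: fx=465.7, fy=828.7, cx=317.5, cy=221.9
Marker side s = 0.118 m; corners in marker frame (Z=0):
  M0 = (-0.0590, +0.0590, 0)
  M1 = (+0.0590, +0.0590, 0)
  M2 = (+0.0590, -0.0590, 0)
  M3 = (-0.0590, -0.0590, 0)
rvec = (0.3794, 0.0170, 0.4548), |rvec| = θ = 0.59252 rad = 33.949°
Rodrigues: sinθ=0.55845, 1−cosθ=0.17046; R = I + sinθ·[k]× + (1−cosθ)·[k]×²:
    [+0.89943 -0.42552 +0.09980]
    [+0.43178 +0.82968 -0.35383]
    [+0.06776 +0.36134 +0.92997]
t = (-0.1458, 0.0436, 0.8175) m
M0: Pc = R·M0+t = (-0.22397, +0.06708, +0.83482); u = 465.7·(-0.22397)/0.83482 + 317.5 = 192.5586, v = 828.7·(+0.06708)/0.83482 + 221.9 = 288.4840
M1: Pc = R·M1+t = (-0.11784, +0.11803, +0.84282); u = 465.7·(-0.11784)/0.84282 + 317.5 = 252.3876, v = 828.7·(+0.11803)/0.84282 + 221.9 = 337.9493
M2: Pc = R·M2+t = (-0.06763, +0.02012, +0.80018); u = 465.7·(-0.06763)/0.80018 + 317.5 = 278.1408, v = 828.7·(+0.02012)/0.80018 + 221.9 = 242.7415
M3: Pc = R·M3+t = (-0.17376, -0.03083, +0.79218); u = 465.7·(-0.17376)/0.79218 + 317.5 = 215.3515, v = 828.7·(-0.03083)/0.79218 + 221.9 = 189.6528

c0=(192.56, 288.48) c1=(252.39, 337.95) c2=(278.14, 242.74) c3=(215.35, 189.65)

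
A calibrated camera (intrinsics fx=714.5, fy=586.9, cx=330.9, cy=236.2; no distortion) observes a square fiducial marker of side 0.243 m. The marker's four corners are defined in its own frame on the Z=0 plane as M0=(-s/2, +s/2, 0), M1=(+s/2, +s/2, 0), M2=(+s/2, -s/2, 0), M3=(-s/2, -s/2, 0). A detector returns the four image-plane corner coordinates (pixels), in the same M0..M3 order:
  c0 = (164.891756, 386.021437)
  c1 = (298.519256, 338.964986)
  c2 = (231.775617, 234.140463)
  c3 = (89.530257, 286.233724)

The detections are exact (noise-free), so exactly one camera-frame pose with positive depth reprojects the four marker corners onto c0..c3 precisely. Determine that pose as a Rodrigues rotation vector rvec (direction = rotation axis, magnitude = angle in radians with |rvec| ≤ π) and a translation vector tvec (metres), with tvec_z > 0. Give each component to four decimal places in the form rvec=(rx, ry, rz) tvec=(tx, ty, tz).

rvec=(0.3446, -0.0003, -0.4229) tvec=(-0.2125, 0.1489, 1.1334)

Intrinsics K: fx=714.5, fy=586.9, cx=330.9, cy=236.2
Marker side s = 0.243 m; corners in marker frame (Z=0):
  M0 = (-0.1215, +0.1215, 0)
  M1 = (+0.1215, +0.1215, 0)
  M2 = (+0.1215, -0.1215, 0)
  M3 = (-0.1215, -0.1215, 0)
Detected image corners:
  c0 = (164.891756, 386.021437) px
  c1 = (298.519256, 338.964986) px
  c2 = (231.775617, 234.140463) px
  c3 = (89.530257, 286.233724) px
Planar DLT: solve 8×8 A·h = b for H (H[2,2]=1):
  H  [+554.76842 +349.28007 +196.90466]
  H  [-223.08531 +510.99463 +313.32600]
  H  [-0.06243 +0.28927 +1.00000]
B = K⁻¹H; ‖b₁‖=0.882332, ‖b₂‖=0.882332; λ = 2/(‖b₁‖+‖b₂‖) = 1.133361, sign → tz>0 ⇒ λ=+1.133361
r₁ = λ·B[:,0] = (+0.91276,-0.40232,-0.07076); r₂ = λ·B[:,1] = (+0.40221,+0.85484,+0.32784)
r₃ = r₁×r₂ = (-0.07141,-0.32770,+0.94208); SVD([r₁ r₂ r₃]) → R = UVᵀ:
  R  [+0.91276 +0.40221 -0.07141]
  R  [-0.40232 +0.85484 -0.32770]
  R  [-0.07076 +0.32784 +0.94208]
t = (-0.21255, +0.14894, +1.13336) m
tr R = 2.709676; θ = arccos((tr R − 1)/2) = 0.545558 rad = 31.258°
axis k = ((R−Rᵀ)₃₂, (R−Rᵀ)₁₃, (R−Rᵀ)₂₁) / (2 sinθ) = (+0.631675, -0.000629, -0.775233)
rvec = θ·k = (+0.344615, -0.000343, -0.422934)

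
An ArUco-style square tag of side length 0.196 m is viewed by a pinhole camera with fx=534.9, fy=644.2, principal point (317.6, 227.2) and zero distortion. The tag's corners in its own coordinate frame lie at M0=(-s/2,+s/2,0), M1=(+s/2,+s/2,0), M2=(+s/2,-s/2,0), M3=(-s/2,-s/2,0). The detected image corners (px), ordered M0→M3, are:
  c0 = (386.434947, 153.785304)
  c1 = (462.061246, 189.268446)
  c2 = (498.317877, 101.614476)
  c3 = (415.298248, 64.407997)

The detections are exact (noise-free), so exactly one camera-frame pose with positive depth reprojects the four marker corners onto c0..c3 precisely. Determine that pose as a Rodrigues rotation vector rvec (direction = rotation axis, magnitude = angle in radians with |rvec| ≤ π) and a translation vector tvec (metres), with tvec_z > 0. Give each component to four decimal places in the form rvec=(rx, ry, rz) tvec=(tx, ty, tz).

rvec=(0.5613, 0.2124, 0.3454) tvec=(0.2851, -0.1906, 1.2511)

Intrinsics K: fx=534.9, fy=644.2, cx=317.6, cy=227.2
Marker side s = 0.196 m; corners in marker frame (Z=0):
  M0 = (-0.0980, +0.0980, 0)
  M1 = (+0.0980, +0.0980, 0)
  M2 = (+0.0980, -0.0980, 0)
  M3 = (-0.0980, -0.0980, 0)
Detected image corners:
  c0 = (386.434947, 153.785304) px
  c1 = (462.061246, 189.268446) px
  c2 = (498.317877, 101.614476) px
  c3 = (415.298248, 64.407997) px
Planar DLT: solve 8×8 A·h = b for H (H[2,2]=1):
  H  [+367.72988 +28.67350 +439.50408]
  H  [+174.79497 +507.87865 +129.03925]
  H  [-0.08209 +0.44184 +1.00000]
B = K⁻¹H; ‖b₁‖=0.799327, ‖b₂‖=0.799327; λ = 2/(‖b₁‖+‖b₂‖) = 1.251052, sign → tz>0 ⇒ λ=+1.251052
r₁ = λ·B[:,0] = (+0.92104,+0.37568,-0.10270); r₂ = λ·B[:,1] = (-0.26115,+0.79136,+0.55277)
r₃ = r₁×r₂ = (+0.28893,-0.48230,+0.82698); SVD([r₁ r₂ r₃]) → R = UVᵀ:
  R  [+0.92104 -0.26115 +0.28893]
  R  [+0.37568 +0.79136 -0.48230]
  R  [-0.10270 +0.55277 +0.82698]
t = (+0.28512, -0.19063, +1.25105) m
tr R = 2.539386; θ = arccos((tr R − 1)/2) = 0.692436 rad = 39.674°
axis k = ((R−Rᵀ)₃₂, (R−Rᵀ)₁₃, (R−Rᵀ)₂₁) / (2 sinθ) = (+0.810659, +0.306721, +0.498753)
rvec = θ·k = (+0.561330, +0.212385, +0.345355)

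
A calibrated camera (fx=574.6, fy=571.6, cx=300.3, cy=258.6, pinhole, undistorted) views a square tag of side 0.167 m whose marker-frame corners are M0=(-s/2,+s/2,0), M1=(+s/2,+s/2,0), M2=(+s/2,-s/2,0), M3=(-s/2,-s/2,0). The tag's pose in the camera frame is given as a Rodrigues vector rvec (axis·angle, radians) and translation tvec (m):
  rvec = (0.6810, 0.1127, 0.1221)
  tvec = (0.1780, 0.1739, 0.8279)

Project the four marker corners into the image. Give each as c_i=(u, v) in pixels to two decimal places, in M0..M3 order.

c0=(358.21, 404.24) c1=(467.07, 422.27) c2=(499.40, 349.23) c3=(375.34, 329.74)

Intrinsics K: fx=574.6, fy=571.6, cx=300.3, cy=258.6
Marker side s = 0.167 m; corners in marker frame (Z=0):
  M0 = (-0.0835, +0.0835, 0)
  M1 = (+0.0835, +0.0835, 0)
  M2 = (+0.0835, -0.0835, 0)
  M3 = (-0.0835, -0.0835, 0)
rvec = (0.6810, 0.1127, 0.1221), |rvec| = θ = 0.70098 rad = 40.163°
Rodrigues: sinθ=0.64497, 1−cosθ=0.23579; R = I + sinθ·[k]× + (1−cosθ)·[k]×²:
    [+0.98675 -0.07551 +0.14359]
    [+0.14917 +0.77031 -0.61998]
    [-0.06379 +0.63319 +0.77137]
t = (0.1780, 0.1739, 0.8279) m
M0: Pc = R·M0+t = (+0.08930, +0.22576, +0.88610); u = 574.6·(+0.08930)/0.88610 + 300.3 = 358.2081, v = 571.6·(+0.22576)/0.88610 + 258.6 = 404.2353
M1: Pc = R·M1+t = (+0.25409, +0.25068, +0.87544); u = 574.6·(+0.25409)/0.87544 + 300.3 = 467.0714, v = 571.6·(+0.25068)/0.87544 + 258.6 = 422.2731
M2: Pc = R·M2+t = (+0.26670, +0.12204, +0.76970); u = 574.6·(+0.26670)/0.76970 + 300.3 = 499.3970, v = 571.6·(+0.12204)/0.76970 + 258.6 = 349.2264
M3: Pc = R·M3+t = (+0.10191, +0.09712, +0.78036); u = 574.6·(+0.10191)/0.78036 + 300.3 = 375.3408, v = 571.6·(+0.09712)/0.78036 + 258.6 = 329.7417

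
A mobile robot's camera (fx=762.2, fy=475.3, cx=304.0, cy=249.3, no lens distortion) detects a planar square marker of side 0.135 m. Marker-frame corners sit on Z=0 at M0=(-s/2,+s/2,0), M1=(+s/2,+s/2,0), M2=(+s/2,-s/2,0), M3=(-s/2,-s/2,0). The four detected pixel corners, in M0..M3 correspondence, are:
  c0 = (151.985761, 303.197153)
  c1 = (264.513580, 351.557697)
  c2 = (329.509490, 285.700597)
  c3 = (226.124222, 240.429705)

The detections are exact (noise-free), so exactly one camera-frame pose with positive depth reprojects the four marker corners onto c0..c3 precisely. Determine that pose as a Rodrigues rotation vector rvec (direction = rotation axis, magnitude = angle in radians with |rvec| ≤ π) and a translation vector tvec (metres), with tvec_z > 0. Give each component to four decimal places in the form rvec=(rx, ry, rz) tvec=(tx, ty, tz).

Intrinsics K: fx=762.2, fy=475.3, cx=304.0, cy=249.3
Marker side s = 0.135 m; corners in marker frame (Z=0):
  M0 = (-0.0675, +0.0675, 0)
  M1 = (+0.0675, +0.0675, 0)
  M2 = (+0.0675, -0.0675, 0)
  M3 = (-0.0675, -0.0675, 0)
Detected image corners:
  c0 = (151.985761, 303.197153) px
  c1 = (264.513580, 351.557697) px
  c2 = (329.509490, 285.700597) px
  c3 = (226.124222, 240.429705) px
Planar DLT: solve 8×8 A·h = b for H (H[2,2]=1):
  H  [+815.01863 -656.86946 +244.65229]
  H  [+366.58635 +304.29535 +294.06403]
  H  [+0.06860 -0.58310 +1.00000]
B = K⁻¹H; ‖b₁‖=1.277100, ‖b₂‖=1.277100; λ = 2/(‖b₁‖+‖b₂‖) = 0.783024, sign → tz>0 ⇒ λ=+0.783024
r₁ = λ·B[:,0] = (+0.81586,+0.57575,+0.05372); r₂ = λ·B[:,1] = (-0.49271,+0.74079,-0.45658)
r₃ = r₁×r₂ = (-0.30267,+0.34604,+0.88806); SVD([r₁ r₂ r₃]) → R = UVᵀ:
  R  [+0.81586 -0.49271 -0.30267]
  R  [+0.57575 +0.74079 +0.34604]
  R  [+0.05372 -0.45658 +0.88806]
t = (-0.06097, +0.07375, +0.78302) m
tr R = 2.444705; θ = arccos((tr R − 1)/2) = 0.763598 rad = 43.751°
axis k = ((R−Rᵀ)₃₂, (R−Rᵀ)₁₃, (R−Rᵀ)₂₁) / (2 sinθ) = (-0.580330, -0.257686, +0.772538)
rvec = θ·k = (-0.443139, -0.196768, +0.589908)

rvec=(-0.4431, -0.1968, 0.5899) tvec=(-0.0610, 0.0737, 0.7830)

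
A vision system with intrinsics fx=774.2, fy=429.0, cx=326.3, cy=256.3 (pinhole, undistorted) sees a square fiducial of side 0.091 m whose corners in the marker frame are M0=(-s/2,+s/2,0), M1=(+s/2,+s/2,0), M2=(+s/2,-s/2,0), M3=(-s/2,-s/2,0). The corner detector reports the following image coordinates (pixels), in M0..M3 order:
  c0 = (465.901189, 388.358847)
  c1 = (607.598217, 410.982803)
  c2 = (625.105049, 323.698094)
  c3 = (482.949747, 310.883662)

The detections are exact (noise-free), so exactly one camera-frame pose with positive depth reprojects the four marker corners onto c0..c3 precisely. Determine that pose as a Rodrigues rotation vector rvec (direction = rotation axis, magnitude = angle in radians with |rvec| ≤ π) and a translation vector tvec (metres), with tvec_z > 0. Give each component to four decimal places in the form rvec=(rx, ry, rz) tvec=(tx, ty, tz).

Intrinsics K: fx=774.2, fy=429.0, cx=326.3, cy=256.3
Marker side s = 0.091 m; corners in marker frame (Z=0):
  M0 = (-0.0455, +0.0455, 0)
  M1 = (+0.0455, +0.0455, 0)
  M2 = (+0.0455, -0.0455, 0)
  M3 = (-0.0455, -0.0455, 0)
Detected image corners:
  c0 = (465.901189, 388.358847) px
  c1 = (607.598217, 410.982803) px
  c2 = (625.105049, 323.698094) px
  c3 = (482.949747, 310.883662) px
Planar DLT: solve 8×8 A·h = b for H (H[2,2]=1):
  H  [+860.13632 -255.52164 +541.29475]
  H  [-265.36066 +858.87629 +357.73770]
  H  [-1.28258 -0.12065 +1.00000]
B = K⁻¹H; ‖b₁‖=2.096308, ‖b₂‖=2.096308; λ = 2/(‖b₁‖+‖b₂‖) = 0.477029, sign → tz>0 ⇒ λ=+0.477029
r₁ = λ·B[:,0] = (+0.78785,+0.07046,-0.61183); r₂ = λ·B[:,1] = (-0.13318,+0.98942,-0.05756)
r₃ = r₁×r₂ = (+0.60130,+0.12683,+0.78889); SVD([r₁ r₂ r₃]) → R = UVᵀ:
  R  [+0.78785 -0.13318 +0.60130]
  R  [+0.07046 +0.98942 +0.12683]
  R  [-0.61183 -0.05756 +0.78889]
t = (+0.13247, +0.11279, +0.47703) m
tr R = 2.566157; θ = arccos((tr R − 1)/2) = 0.671196 rad = 38.457°
axis k = ((R−Rᵀ)₃₂, (R−Rᵀ)₁₃, (R−Rᵀ)₂₁) / (2 sinθ) = (-0.148239, +0.975305, +0.163720)
rvec = θ·k = (-0.099498, +0.654621, +0.109888)

rvec=(-0.0995, 0.6546, 0.1099) tvec=(0.1325, 0.1128, 0.4770)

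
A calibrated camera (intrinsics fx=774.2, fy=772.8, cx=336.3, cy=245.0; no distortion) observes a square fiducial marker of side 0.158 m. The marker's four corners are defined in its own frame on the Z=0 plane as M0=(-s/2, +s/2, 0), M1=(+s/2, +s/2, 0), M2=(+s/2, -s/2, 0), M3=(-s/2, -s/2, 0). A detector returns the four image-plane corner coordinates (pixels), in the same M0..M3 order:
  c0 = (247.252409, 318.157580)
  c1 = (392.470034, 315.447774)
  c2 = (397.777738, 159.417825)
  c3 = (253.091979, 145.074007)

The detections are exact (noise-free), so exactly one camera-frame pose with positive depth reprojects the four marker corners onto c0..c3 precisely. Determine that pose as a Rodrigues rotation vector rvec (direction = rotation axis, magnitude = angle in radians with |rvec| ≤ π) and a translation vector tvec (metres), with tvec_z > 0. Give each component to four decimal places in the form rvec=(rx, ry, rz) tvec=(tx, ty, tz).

rvec=(0.0101, -0.5094, 0.0327) tvec=(-0.0095, -0.0099, 0.7436)

Intrinsics K: fx=774.2, fy=772.8, cx=336.3, cy=245.0
Marker side s = 0.158 m; corners in marker frame (Z=0):
  M0 = (-0.0790, +0.0790, 0)
  M1 = (+0.0790, +0.0790, 0)
  M2 = (+0.0790, -0.0790, 0)
  M3 = (-0.0790, -0.0790, 0)
Detected image corners:
  c0 = (247.252409, 318.157580) px
  c1 = (392.470034, 315.447774) px
  c2 = (397.777738, 159.417825) px
  c3 = (253.091979, 145.074007) px
Planar DLT: solve 8×8 A·h = b for H (H[2,2]=1):
  H  [+1129.02117 -34.54532 +326.40267]
  H  [+190.61814 +1039.17024 +234.68796]
  H  [+0.65584 +0.00199 +1.00000]
B = K⁻¹H; ‖b₁‖=1.344821, ‖b₂‖=1.344821; λ = 2/(‖b₁‖+‖b₂‖) = 0.743594, sign → tz>0 ⇒ λ=+0.743594
r₁ = λ·B[:,0] = (+0.87255,+0.02881,+0.48768); r₂ = λ·B[:,1] = (-0.03382,+0.99943,+0.00148)
r₃ = r₁×r₂ = (-0.48736,-0.01779,+0.87302); SVD([r₁ r₂ r₃]) → R = UVᵀ:
  R  [+0.87255 -0.03382 -0.48736]
  R  [+0.02881 +0.99943 -0.01779]
  R  [+0.48768 +0.00148 +0.87302]
t = (-0.00951, -0.00992, +0.74359) m
tr R = 2.744998; θ = arccos((tr R − 1)/2) = 0.510503 rad = 29.250°
axis k = ((R−Rᵀ)₃₂, (R−Rᵀ)₁₃, (R−Rᵀ)₂₁) / (2 sinθ) = (+0.019722, -0.997749, +0.064089)
rvec = θ·k = (+0.010068, -0.509354, +0.032718)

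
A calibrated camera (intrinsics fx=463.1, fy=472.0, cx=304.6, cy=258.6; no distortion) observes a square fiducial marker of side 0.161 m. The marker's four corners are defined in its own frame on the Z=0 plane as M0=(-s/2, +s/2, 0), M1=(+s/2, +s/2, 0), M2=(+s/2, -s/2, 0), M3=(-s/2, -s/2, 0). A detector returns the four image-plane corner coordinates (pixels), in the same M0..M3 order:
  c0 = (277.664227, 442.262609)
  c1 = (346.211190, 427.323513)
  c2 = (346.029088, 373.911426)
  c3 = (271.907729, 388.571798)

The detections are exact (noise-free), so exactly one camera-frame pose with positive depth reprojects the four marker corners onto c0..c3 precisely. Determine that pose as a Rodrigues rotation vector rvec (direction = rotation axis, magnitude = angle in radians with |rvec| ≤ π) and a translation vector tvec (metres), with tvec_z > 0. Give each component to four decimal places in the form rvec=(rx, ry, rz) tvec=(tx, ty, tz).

Intrinsics K: fx=463.1, fy=472.0, cx=304.6, cy=258.6
Marker side s = 0.161 m; corners in marker frame (Z=0):
  M0 = (-0.0805, +0.0805, 0)
  M1 = (+0.0805, +0.0805, 0)
  M2 = (+0.0805, -0.0805, 0)
  M3 = (-0.0805, -0.0805, 0)
Detected image corners:
  c0 = (277.664227, 442.262609) px
  c1 = (346.211190, 427.323513) px
  c2 = (346.029088, 373.911426) px
  c3 = (271.907729, 388.571798) px
Planar DLT: solve 8×8 A·h = b for H (H[2,2]=1):
  H  [+493.49505 +166.77187 +310.98277]
  H  [-24.80800 +527.85117 +408.95073]
  H  [+0.16457 +0.47852 +1.00000]
B = K⁻¹H; ‖b₁‖=0.981858, ‖b₂‖=0.981858; λ = 2/(‖b₁‖+‖b₂‖) = 1.018478, sign → tz>0 ⇒ λ=+1.018478
r₁ = λ·B[:,0] = (+0.97508,-0.14536,+0.16762); r₂ = λ·B[:,1] = (+0.04622,+0.87198,+0.48736)
r₃ = r₁×r₂ = (-0.21700,-0.46747,+0.85696); SVD([r₁ r₂ r₃]) → R = UVᵀ:
  R  [+0.97508 +0.04622 -0.21700]
  R  [-0.14536 +0.87198 -0.46747]
  R  [+0.16762 +0.48736 +0.85696]
t = (+0.01404, +0.32443, +1.01848) m
tr R = 2.704013; θ = arccos((tr R − 1)/2) = 0.550990 rad = 31.569°
axis k = ((R−Rᵀ)₃₂, (R−Rᵀ)₁₃, (R−Rᵀ)₂₁) / (2 sinθ) = (+0.911916, -0.367329, -0.182969)
rvec = θ·k = (+0.502457, -0.202395, -0.100814)

rvec=(0.5025, -0.2024, -0.1008) tvec=(0.0140, 0.3244, 1.0185)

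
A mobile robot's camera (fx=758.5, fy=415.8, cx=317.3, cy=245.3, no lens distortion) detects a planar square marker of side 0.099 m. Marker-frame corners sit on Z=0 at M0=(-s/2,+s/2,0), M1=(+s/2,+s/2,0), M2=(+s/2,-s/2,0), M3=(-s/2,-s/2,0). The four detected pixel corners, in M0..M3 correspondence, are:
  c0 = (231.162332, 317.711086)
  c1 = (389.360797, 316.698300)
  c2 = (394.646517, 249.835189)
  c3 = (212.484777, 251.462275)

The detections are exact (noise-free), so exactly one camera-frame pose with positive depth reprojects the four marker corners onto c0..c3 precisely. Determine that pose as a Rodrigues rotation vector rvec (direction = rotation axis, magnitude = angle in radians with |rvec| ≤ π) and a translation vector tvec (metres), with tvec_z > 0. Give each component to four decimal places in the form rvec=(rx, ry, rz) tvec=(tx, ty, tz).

Intrinsics K: fx=758.5, fy=415.8, cx=317.3, cy=245.3
Marker side s = 0.099 m; corners in marker frame (Z=0):
  M0 = (-0.0495, +0.0495, 0)
  M1 = (+0.0495, +0.0495, 0)
  M2 = (+0.0495, -0.0495, 0)
  M3 = (-0.0495, -0.0495, 0)
Detected image corners:
  c0 = (231.162332, 317.711086) px
  c1 = (389.360797, 316.698300) px
  c2 = (394.646517, 249.835189) px
  c3 = (212.484777, 251.462275) px
Planar DLT: solve 8×8 A·h = b for H (H[2,2]=1):
  H  [+1690.51383 +505.34362 +306.87608]
  H  [-31.56119 +1076.83746 +286.27600]
  H  [-0.06497 +1.42489 +1.00000]
B = K⁻¹H; ‖b₁‖=2.257187, ‖b₂‖=2.257187; λ = 2/(‖b₁‖+‖b₂‖) = 0.443029, sign → tz>0 ⇒ λ=+0.443029
r₁ = λ·B[:,0] = (+0.99945,-0.01665,-0.02878); r₂ = λ·B[:,1] = (+0.03109,+0.77494,+0.63127)
r₃ = r₁×r₂ = (+0.01180,-0.63181,+0.77503); SVD([r₁ r₂ r₃]) → R = UVᵀ:
  R  [+0.99945 +0.03109 +0.01180]
  R  [-0.01665 +0.77494 -0.63181]
  R  [-0.02878 +0.63127 +0.77503]
t = (-0.00609, +0.04366, +0.44303) m
tr R = 2.549417; θ = arccos((tr R − 1)/2) = 0.684542 rad = 39.221°
axis k = ((R−Rᵀ)₃₂, (R−Rᵀ)₁₃, (R−Rᵀ)₂₁) / (2 sinθ) = (+0.998772, +0.032090, -0.037746)
rvec = θ·k = (+0.683702, +0.021967, -0.025839)

rvec=(0.6837, 0.0220, -0.0258) tvec=(-0.0061, 0.0437, 0.4430)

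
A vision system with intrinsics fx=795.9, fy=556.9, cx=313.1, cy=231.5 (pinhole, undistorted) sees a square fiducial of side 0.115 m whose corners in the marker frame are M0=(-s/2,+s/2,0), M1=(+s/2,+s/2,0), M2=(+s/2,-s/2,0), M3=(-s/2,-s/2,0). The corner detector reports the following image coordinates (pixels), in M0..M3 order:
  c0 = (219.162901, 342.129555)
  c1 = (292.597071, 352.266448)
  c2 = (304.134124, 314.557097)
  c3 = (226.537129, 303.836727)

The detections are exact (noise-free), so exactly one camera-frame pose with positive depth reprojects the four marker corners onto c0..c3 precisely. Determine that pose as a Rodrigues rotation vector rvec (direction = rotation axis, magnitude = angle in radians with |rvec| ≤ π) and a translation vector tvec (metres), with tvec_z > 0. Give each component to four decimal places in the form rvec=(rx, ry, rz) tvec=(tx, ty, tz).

Intrinsics K: fx=795.9, fy=556.9, cx=313.1, cy=231.5
Marker side s = 0.115 m; corners in marker frame (Z=0):
  M0 = (-0.0575, +0.0575, 0)
  M1 = (+0.0575, +0.0575, 0)
  M2 = (+0.0575, -0.0575, 0)
  M3 = (-0.0575, -0.0575, 0)
Detected image corners:
  c0 = (219.162901, 342.129555) px
  c1 = (292.597071, 352.266448) px
  c2 = (304.134124, 314.557097) px
  c3 = (226.537129, 303.836727) px
Planar DLT: solve 8×8 A·h = b for H (H[2,2]=1):
  H  [+656.65364 +42.75975 +260.48156]
  H  [+91.23782 +487.84393 +328.72199]
  H  [+0.00190 +0.47959 +1.00000]
B = K⁻¹H; ‖b₁‖=0.840269, ‖b₂‖=0.840269; λ = 2/(‖b₁‖+‖b₂‖) = 1.190095, sign → tz>0 ⇒ λ=+1.190095
r₁ = λ·B[:,0] = (+0.98099,+0.19403,+0.00226); r₂ = λ·B[:,1] = (-0.16059,+0.80526,+0.57076)
r₃ = r₁×r₂ = (+0.10892,-0.56027,+0.82112); SVD([r₁ r₂ r₃]) → R = UVᵀ:
  R  [+0.98099 -0.16059 +0.10892]
  R  [+0.19403 +0.80526 -0.56027]
  R  [+0.00226 +0.57076 +0.82112]
t = (-0.07868, +0.20776, +1.19009) m
tr R = 2.607370; θ = arccos((tr R − 1)/2) = 0.637334 rad = 36.517°
axis k = ((R−Rᵀ)₃₂, (R−Rᵀ)₁₃, (R−Rᵀ)₂₁) / (2 sinθ) = (+0.950356, +0.089623, +0.297979)
rvec = θ·k = (+0.605694, +0.057120, +0.189912)

rvec=(0.6057, 0.0571, 0.1899) tvec=(-0.0787, 0.2078, 1.1901)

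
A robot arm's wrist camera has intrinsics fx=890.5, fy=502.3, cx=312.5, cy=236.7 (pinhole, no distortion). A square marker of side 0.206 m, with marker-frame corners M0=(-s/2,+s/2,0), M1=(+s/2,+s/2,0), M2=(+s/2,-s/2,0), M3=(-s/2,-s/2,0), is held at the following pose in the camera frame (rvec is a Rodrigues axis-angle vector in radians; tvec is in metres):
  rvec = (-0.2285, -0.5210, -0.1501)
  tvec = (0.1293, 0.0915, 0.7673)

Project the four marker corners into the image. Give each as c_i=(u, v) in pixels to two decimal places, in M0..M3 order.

c0=(391.17, 380.46) c1=(577.12, 350.86) c2=(521.92, 226.88) c3=(337.36, 237.29)

Intrinsics K: fx=890.5, fy=502.3, cx=312.5, cy=236.7
Marker side s = 0.206 m; corners in marker frame (Z=0):
  M0 = (-0.1030, +0.1030, 0)
  M1 = (+0.1030, +0.1030, 0)
  M2 = (+0.1030, -0.1030, 0)
  M3 = (-0.1030, -0.1030, 0)
rvec = (-0.2285, -0.5210, -0.1501), |rvec| = θ = 0.58837 rad = 33.711°
Rodrigues: sinθ=0.55501, 1−cosθ=0.16816; R = I + sinθ·[k]× + (1−cosθ)·[k]×²:
    [+0.85721 +0.19942 -0.47480]
    [-0.08376 +0.96369 +0.25353]
    [+0.50812 -0.17756 +0.84279]
t = (0.1293, 0.0915, 0.7673) m
M0: Pc = R·M0+t = (+0.06155, +0.19939, +0.69668); u = 890.5·(+0.06155)/0.69668 + 312.5 = 391.1708, v = 502.3·(+0.19939)/0.69668 + 236.7 = 380.4578
M1: Pc = R·M1+t = (+0.23813, +0.18213, +0.80135); u = 890.5·(+0.23813)/0.80135 + 312.5 = 577.1249, v = 502.3·(+0.18213)/0.80135 + 236.7 = 350.8645
M2: Pc = R·M2+t = (+0.19705, -0.01639, +0.83792); u = 890.5·(+0.19705)/0.83792 + 312.5 = 521.9166, v = 502.3·(-0.01639)/0.83792 + 236.7 = 226.8761
M3: Pc = R·M3+t = (+0.02047, +0.00087, +0.73325); u = 890.5·(+0.02047)/0.73325 + 312.5 = 337.3574, v = 502.3·(+0.00087)/0.73325 + 236.7 = 237.2939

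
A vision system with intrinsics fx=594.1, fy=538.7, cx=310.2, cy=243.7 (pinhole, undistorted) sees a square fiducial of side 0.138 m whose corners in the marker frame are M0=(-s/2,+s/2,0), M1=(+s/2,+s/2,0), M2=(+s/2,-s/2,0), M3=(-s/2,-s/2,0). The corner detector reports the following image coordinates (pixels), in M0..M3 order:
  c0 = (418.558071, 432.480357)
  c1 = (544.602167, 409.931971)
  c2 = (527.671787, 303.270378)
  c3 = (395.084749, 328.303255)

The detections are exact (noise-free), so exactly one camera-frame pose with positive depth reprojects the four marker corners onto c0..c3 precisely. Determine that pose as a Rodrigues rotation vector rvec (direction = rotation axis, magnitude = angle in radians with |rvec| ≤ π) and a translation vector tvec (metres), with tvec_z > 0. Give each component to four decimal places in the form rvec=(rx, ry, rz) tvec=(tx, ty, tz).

Intrinsics K: fx=594.1, fy=538.7, cx=310.2, cy=243.7
Marker side s = 0.138 m; corners in marker frame (Z=0):
  M0 = (-0.0690, +0.0690, 0)
  M1 = (+0.0690, +0.0690, 0)
  M2 = (+0.0690, -0.0690, 0)
  M3 = (-0.0690, -0.0690, 0)
Detected image corners:
  c0 = (418.558071, 432.480357) px
  c1 = (544.602167, 409.931971) px
  c2 = (527.671787, 303.270378) px
  c3 = (395.084749, 328.303255) px
Planar DLT: solve 8×8 A·h = b for H (H[2,2]=1):
  H  [+896.35339 +325.65740 +471.36459]
  H  [-203.49675 +903.85757 +369.94807]
  H  [-0.08504 +0.37993 +1.00000]
B = K⁻¹H; ‖b₁‖=1.592060, ‖b₂‖=1.592060; λ = 2/(‖b₁‖+‖b₂‖) = 0.628117, sign → tz>0 ⇒ λ=+0.628117
r₁ = λ·B[:,0] = (+0.97557,-0.21311,-0.05341); r₂ = λ·B[:,1] = (+0.21970,+0.94593,+0.23864)
r₃ = r₁×r₂ = (-0.00033,-0.24454,+0.96964); SVD([r₁ r₂ r₃]) → R = UVᵀ:
  R  [+0.97557 +0.21970 -0.00033]
  R  [-0.21311 +0.94593 -0.24454]
  R  [-0.05341 +0.23864 +0.96964]
t = (+0.17039, +0.14720, +0.62812) m
tr R = 2.891134; θ = arccos((tr R − 1)/2) = 0.331463 rad = 18.991°
axis k = ((R−Rᵀ)₃₂, (R−Rᵀ)₁₃, (R−Rᵀ)₂₁) / (2 sinθ) = (+0.742383, +0.081562, -0.664992)
rvec = θ·k = (+0.246073, +0.027035, -0.220420)

rvec=(0.2461, 0.0270, -0.2204) tvec=(0.1704, 0.1472, 0.6281)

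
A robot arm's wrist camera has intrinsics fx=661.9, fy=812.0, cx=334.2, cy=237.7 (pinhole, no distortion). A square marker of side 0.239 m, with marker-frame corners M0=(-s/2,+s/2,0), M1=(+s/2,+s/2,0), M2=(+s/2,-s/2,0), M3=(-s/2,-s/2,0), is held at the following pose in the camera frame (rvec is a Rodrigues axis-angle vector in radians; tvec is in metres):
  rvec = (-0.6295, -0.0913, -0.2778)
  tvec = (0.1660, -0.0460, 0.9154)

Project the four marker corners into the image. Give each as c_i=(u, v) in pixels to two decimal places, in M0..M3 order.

Intrinsics K: fx=661.9, fy=812.0, cx=334.2, cy=237.7
Marker side s = 0.239 m; corners in marker frame (Z=0):
  M0 = (-0.1195, +0.1195, 0)
  M1 = (+0.1195, +0.1195, 0)
  M2 = (+0.1195, -0.1195, 0)
  M3 = (-0.1195, -0.1195, 0)
rvec = (-0.6295, -0.0913, -0.2778), |rvec| = θ = 0.69410 rad = 39.769°
Rodrigues: sinθ=0.63970, 1−cosθ=0.23137; R = I + sinθ·[k]× + (1−cosθ)·[k]×²:
    [+0.95893 +0.28363 -0.00016]
    [-0.22842 +0.77263 +0.59234]
    [+0.16813 -0.56798 +0.80569]
t = (0.1660, -0.0460, 0.9154) m
M0: Pc = R·M0+t = (+0.08530, +0.07363, +0.82744); u = 661.9·(+0.08530)/0.82744 + 334.2 = 402.4355, v = 812.0·(+0.07363)/0.82744 + 237.7 = 309.9525
M1: Pc = R·M1+t = (+0.31449, +0.01903, +0.86762); u = 661.9·(+0.31449)/0.86762 + 334.2 = 574.1193, v = 812.0·(+0.01903)/0.86762 + 237.7 = 255.5127
M2: Pc = R·M2+t = (+0.24670, -0.16563, +1.00336); u = 661.9·(+0.24670)/1.00336 + 334.2 = 496.9428, v = 812.0·(-0.16563)/1.00336 + 237.7 = 103.6626
M3: Pc = R·M3+t = (+0.01751, -0.11103, +0.96318); u = 661.9·(+0.01751)/0.96318 + 334.2 = 346.2356, v = 812.0·(-0.11103)/0.96318 + 237.7 = 144.0950

c0=(402.44, 309.95) c1=(574.12, 255.51) c2=(496.94, 103.66) c3=(346.24, 144.10)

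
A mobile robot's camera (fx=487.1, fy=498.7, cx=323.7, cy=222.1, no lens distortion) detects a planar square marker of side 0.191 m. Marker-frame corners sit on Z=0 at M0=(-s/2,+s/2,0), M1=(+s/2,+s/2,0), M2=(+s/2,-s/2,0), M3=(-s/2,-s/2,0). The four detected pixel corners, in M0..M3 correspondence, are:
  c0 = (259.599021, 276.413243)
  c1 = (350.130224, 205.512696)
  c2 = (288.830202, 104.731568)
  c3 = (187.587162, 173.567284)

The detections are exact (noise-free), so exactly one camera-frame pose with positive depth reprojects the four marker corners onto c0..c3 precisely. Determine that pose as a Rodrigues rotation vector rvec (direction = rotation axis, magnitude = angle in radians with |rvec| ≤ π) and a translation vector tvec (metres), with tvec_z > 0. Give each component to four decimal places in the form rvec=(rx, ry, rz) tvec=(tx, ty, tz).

rvec=(0.1821, -0.3478, -0.6052) tvec=(-0.0785, -0.0488, 0.7730)

Intrinsics K: fx=487.1, fy=498.7, cx=323.7, cy=222.1
Marker side s = 0.191 m; corners in marker frame (Z=0):
  M0 = (-0.0955, +0.0955, 0)
  M1 = (+0.0955, +0.0955, 0)
  M2 = (+0.0955, -0.0955, 0)
  M3 = (-0.0955, -0.0955, 0)
Detected image corners:
  c0 = (259.599021, 276.413243) px
  c1 = (350.130224, 205.512696) px
  c2 = (288.830202, 104.731568) px
  c3 = (187.587162, 173.567284) px
Planar DLT: solve 8×8 A·h = b for H (H[2,2]=1):
  H  [+594.40752 +442.01883 +274.21128]
  H  [-300.67192 +598.63963 +190.59196]
  H  [+0.34363 +0.34601 +1.00000]
B = K⁻¹H; ‖b₁‖=1.293634, ‖b₂‖=1.293634; λ = 2/(‖b₁‖+‖b₂‖) = 0.773016, sign → tz>0 ⇒ λ=+0.773016
r₁ = λ·B[:,0] = (+0.76679,-0.58436,+0.26563); r₂ = λ·B[:,1] = (+0.52373,+0.80881,+0.26747)
r₃ = r₁×r₂ = (-0.37114,-0.06598,+0.92623); SVD([r₁ r₂ r₃]) → R = UVᵀ:
  R  [+0.76679 +0.52373 -0.37114]
  R  [-0.58436 +0.80881 -0.06598]
  R  [+0.26563 +0.26747 +0.92623]
t = (-0.07854, -0.04884, +0.77302) m
tr R = 2.501824; θ = arccos((tr R − 1)/2) = 0.721354 rad = 41.331°
axis k = ((R−Rᵀ)₃₂, (R−Rᵀ)₁₃, (R−Rᵀ)₂₁) / (2 sinθ) = (+0.252461, -0.482110, -0.838948)
rvec = θ·k = (+0.182114, -0.347772, -0.605178)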